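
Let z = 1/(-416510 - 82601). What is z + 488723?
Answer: 243927025252/499111 ≈ 4.8872e+5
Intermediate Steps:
z = -1/499111 (z = 1/(-499111) = -1/499111 ≈ -2.0036e-6)
z + 488723 = -1/499111 + 488723 = 243927025252/499111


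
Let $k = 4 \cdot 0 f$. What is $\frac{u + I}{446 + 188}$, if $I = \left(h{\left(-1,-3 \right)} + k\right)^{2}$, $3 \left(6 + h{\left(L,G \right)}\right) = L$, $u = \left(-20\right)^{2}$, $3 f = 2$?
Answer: $\frac{3961}{5706} \approx 0.69418$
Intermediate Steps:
$f = \frac{2}{3}$ ($f = \frac{1}{3} \cdot 2 = \frac{2}{3} \approx 0.66667$)
$k = 0$ ($k = 4 \cdot 0 \cdot \frac{2}{3} = 0 \cdot \frac{2}{3} = 0$)
$u = 400$
$h{\left(L,G \right)} = -6 + \frac{L}{3}$
$I = \frac{361}{9}$ ($I = \left(\left(-6 + \frac{1}{3} \left(-1\right)\right) + 0\right)^{2} = \left(\left(-6 - \frac{1}{3}\right) + 0\right)^{2} = \left(- \frac{19}{3} + 0\right)^{2} = \left(- \frac{19}{3}\right)^{2} = \frac{361}{9} \approx 40.111$)
$\frac{u + I}{446 + 188} = \frac{400 + \frac{361}{9}}{446 + 188} = \frac{3961}{9 \cdot 634} = \frac{3961}{9} \cdot \frac{1}{634} = \frac{3961}{5706}$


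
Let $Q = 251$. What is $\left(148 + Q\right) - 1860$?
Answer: $-1461$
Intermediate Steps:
$\left(148 + Q\right) - 1860 = \left(148 + 251\right) - 1860 = 399 - 1860 = -1461$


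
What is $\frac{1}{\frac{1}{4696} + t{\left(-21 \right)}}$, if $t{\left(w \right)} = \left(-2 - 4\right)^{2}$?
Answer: $\frac{4696}{169057} \approx 0.027778$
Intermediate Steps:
$t{\left(w \right)} = 36$ ($t{\left(w \right)} = \left(-6\right)^{2} = 36$)
$\frac{1}{\frac{1}{4696} + t{\left(-21 \right)}} = \frac{1}{\frac{1}{4696} + 36} = \frac{1}{\frac{169057}{4696}} = \frac{4696}{169057}$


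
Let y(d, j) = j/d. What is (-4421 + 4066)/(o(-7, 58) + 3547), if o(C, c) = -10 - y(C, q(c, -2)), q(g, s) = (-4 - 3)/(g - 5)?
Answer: -3763/37492 ≈ -0.10037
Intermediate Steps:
q(g, s) = -7/(-5 + g)
o(C, c) = -10 + 7/(C*(-5 + c)) (o(C, c) = -10 - (-7/(-5 + c))/C = -10 - (-7)/(C*(-5 + c)) = -10 + 7/(C*(-5 + c)))
(-4421 + 4066)/(o(-7, 58) + 3547) = (-4421 + 4066)/((7 - 10*(-7)*(-5 + 58))/((-7)*(-5 + 58)) + 3547) = -355/(-⅐*(7 - 10*(-7)*53)/53 + 3547) = -355/(-⅐*1/53*(7 + 3710) + 3547) = -355/(-⅐*1/53*3717 + 3547) = -355/(-531/53 + 3547) = -355/187460/53 = -355*53/187460 = -3763/37492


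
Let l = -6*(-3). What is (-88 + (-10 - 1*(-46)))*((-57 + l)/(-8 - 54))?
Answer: -1014/31 ≈ -32.710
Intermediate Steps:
l = 18
(-88 + (-10 - 1*(-46)))*((-57 + l)/(-8 - 54)) = (-88 + (-10 - 1*(-46)))*((-57 + 18)/(-8 - 54)) = (-88 + (-10 + 46))*(-39/(-62)) = (-88 + 36)*(-39*(-1/62)) = -52*39/62 = -1014/31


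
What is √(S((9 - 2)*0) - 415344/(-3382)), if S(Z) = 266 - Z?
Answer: √1111795298/1691 ≈ 19.718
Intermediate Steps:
√(S((9 - 2)*0) - 415344/(-3382)) = √((266 - (9 - 2)*0) - 415344/(-3382)) = √((266 - 7*0) - 415344*(-1/3382)) = √((266 - 1*0) + 207672/1691) = √((266 + 0) + 207672/1691) = √(266 + 207672/1691) = √(657478/1691) = √1111795298/1691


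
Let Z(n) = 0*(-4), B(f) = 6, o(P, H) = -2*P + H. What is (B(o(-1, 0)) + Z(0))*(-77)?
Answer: -462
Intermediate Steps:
o(P, H) = H - 2*P
Z(n) = 0
(B(o(-1, 0)) + Z(0))*(-77) = (6 + 0)*(-77) = 6*(-77) = -462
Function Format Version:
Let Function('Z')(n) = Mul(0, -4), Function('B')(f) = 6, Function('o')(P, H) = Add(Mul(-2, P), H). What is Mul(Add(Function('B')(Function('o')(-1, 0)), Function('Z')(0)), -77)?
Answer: -462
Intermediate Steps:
Function('o')(P, H) = Add(H, Mul(-2, P))
Function('Z')(n) = 0
Mul(Add(Function('B')(Function('o')(-1, 0)), Function('Z')(0)), -77) = Mul(Add(6, 0), -77) = Mul(6, -77) = -462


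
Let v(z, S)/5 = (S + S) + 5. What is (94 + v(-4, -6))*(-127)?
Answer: -7493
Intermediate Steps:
v(z, S) = 25 + 10*S (v(z, S) = 5*((S + S) + 5) = 5*(2*S + 5) = 5*(5 + 2*S) = 25 + 10*S)
(94 + v(-4, -6))*(-127) = (94 + (25 + 10*(-6)))*(-127) = (94 + (25 - 60))*(-127) = (94 - 35)*(-127) = 59*(-127) = -7493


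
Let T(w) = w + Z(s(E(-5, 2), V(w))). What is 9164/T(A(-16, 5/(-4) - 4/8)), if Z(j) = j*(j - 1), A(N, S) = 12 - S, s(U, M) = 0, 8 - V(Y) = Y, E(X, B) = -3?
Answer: 36656/55 ≈ 666.47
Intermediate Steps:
V(Y) = 8 - Y
Z(j) = j*(-1 + j)
T(w) = w (T(w) = w + 0*(-1 + 0) = w + 0*(-1) = w + 0 = w)
9164/T(A(-16, 5/(-4) - 4/8)) = 9164/(12 - (5/(-4) - 4/8)) = 9164/(12 - (5*(-¼) - 4*⅛)) = 9164/(12 - (-5/4 - ½)) = 9164/(12 - 1*(-7/4)) = 9164/(12 + 7/4) = 9164/(55/4) = 9164*(4/55) = 36656/55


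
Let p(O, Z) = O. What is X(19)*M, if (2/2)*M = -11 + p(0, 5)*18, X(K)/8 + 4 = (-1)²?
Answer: 264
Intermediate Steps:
X(K) = -24 (X(K) = -32 + 8*(-1)² = -32 + 8*1 = -32 + 8 = -24)
M = -11 (M = -11 + 0*18 = -11 + 0 = -11)
X(19)*M = -24*(-11) = 264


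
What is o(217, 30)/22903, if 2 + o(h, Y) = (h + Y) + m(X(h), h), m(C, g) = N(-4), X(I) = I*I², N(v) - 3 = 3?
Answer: 251/22903 ≈ 0.010959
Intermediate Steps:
N(v) = 6 (N(v) = 3 + 3 = 6)
X(I) = I³
m(C, g) = 6
o(h, Y) = 4 + Y + h (o(h, Y) = -2 + ((h + Y) + 6) = -2 + ((Y + h) + 6) = -2 + (6 + Y + h) = 4 + Y + h)
o(217, 30)/22903 = (4 + 30 + 217)/22903 = 251*(1/22903) = 251/22903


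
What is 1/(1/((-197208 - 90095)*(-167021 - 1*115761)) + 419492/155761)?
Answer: 12654664899625906/34081257106067193 ≈ 0.37131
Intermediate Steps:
1/(1/((-197208 - 90095)*(-167021 - 1*115761)) + 419492/155761) = 1/(1/((-287303)*(-167021 - 115761)) + 419492*(1/155761)) = 1/(-1/287303/(-282782) + 419492/155761) = 1/(-1/287303*(-1/282782) + 419492/155761) = 1/(1/81244116946 + 419492/155761) = 1/(34081257106067193/12654664899625906) = 12654664899625906/34081257106067193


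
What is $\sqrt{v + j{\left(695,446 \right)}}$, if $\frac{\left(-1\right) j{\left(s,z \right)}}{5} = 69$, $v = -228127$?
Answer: $2 i \sqrt{57118} \approx 477.99 i$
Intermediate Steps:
$j{\left(s,z \right)} = -345$ ($j{\left(s,z \right)} = \left(-5\right) 69 = -345$)
$\sqrt{v + j{\left(695,446 \right)}} = \sqrt{-228127 - 345} = \sqrt{-228472} = 2 i \sqrt{57118}$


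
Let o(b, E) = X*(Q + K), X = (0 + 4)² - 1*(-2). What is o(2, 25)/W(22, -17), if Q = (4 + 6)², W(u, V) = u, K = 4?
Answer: 936/11 ≈ 85.091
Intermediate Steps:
X = 18 (X = 4² + 2 = 16 + 2 = 18)
Q = 100 (Q = 10² = 100)
o(b, E) = 1872 (o(b, E) = 18*(100 + 4) = 18*104 = 1872)
o(2, 25)/W(22, -17) = 1872/22 = 1872*(1/22) = 936/11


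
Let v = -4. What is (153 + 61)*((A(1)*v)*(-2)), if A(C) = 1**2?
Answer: 1712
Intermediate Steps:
A(C) = 1
(153 + 61)*((A(1)*v)*(-2)) = (153 + 61)*((1*(-4))*(-2)) = 214*(-4*(-2)) = 214*8 = 1712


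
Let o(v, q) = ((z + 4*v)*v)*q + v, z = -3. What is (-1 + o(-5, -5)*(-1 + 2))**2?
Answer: 337561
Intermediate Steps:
o(v, q) = v + q*v*(-3 + 4*v) (o(v, q) = ((-3 + 4*v)*v)*q + v = (v*(-3 + 4*v))*q + v = q*v*(-3 + 4*v) + v = v + q*v*(-3 + 4*v))
(-1 + o(-5, -5)*(-1 + 2))**2 = (-1 + (-5*(1 - 3*(-5) + 4*(-5)*(-5)))*(-1 + 2))**2 = (-1 - 5*(1 + 15 + 100)*1)**2 = (-1 - 5*116*1)**2 = (-1 - 580*1)**2 = (-1 - 580)**2 = (-581)**2 = 337561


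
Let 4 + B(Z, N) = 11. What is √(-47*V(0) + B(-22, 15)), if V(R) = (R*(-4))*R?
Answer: √7 ≈ 2.6458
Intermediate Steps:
B(Z, N) = 7 (B(Z, N) = -4 + 11 = 7)
V(R) = -4*R² (V(R) = (-4*R)*R = -4*R²)
√(-47*V(0) + B(-22, 15)) = √(-(-188)*0² + 7) = √(-(-188)*0 + 7) = √(-47*0 + 7) = √(0 + 7) = √7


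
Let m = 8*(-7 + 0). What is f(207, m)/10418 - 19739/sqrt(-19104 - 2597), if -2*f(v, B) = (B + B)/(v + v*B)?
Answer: -28/59304465 + 19739*I*sqrt(21701)/21701 ≈ -4.7214e-7 + 133.99*I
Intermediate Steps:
m = -56 (m = 8*(-7) = -56)
f(v, B) = -B/(v + B*v) (f(v, B) = -(B + B)/(2*(v + v*B)) = -2*B/(2*(v + B*v)) = -B/(v + B*v))
f(207, m)/10418 - 19739/sqrt(-19104 - 2597) = -1*(-56)/(207*(1 - 56))/10418 - 19739/sqrt(-19104 - 2597) = -1*(-56)*1/207/(-55)*(1/10418) - 19739*(-I*sqrt(21701)/21701) = -1*(-56)*1/207*(-1/55)*(1/10418) - 19739*(-I*sqrt(21701)/21701) = -56/11385*1/10418 - (-19739)*I*sqrt(21701)/21701 = -28/59304465 + 19739*I*sqrt(21701)/21701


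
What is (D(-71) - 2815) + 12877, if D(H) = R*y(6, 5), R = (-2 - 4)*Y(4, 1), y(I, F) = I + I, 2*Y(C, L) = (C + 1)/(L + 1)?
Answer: 9972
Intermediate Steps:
Y(C, L) = (1 + C)/(2*(1 + L)) (Y(C, L) = ((C + 1)/(L + 1))/2 = ((1 + C)/(1 + L))/2 = (1 + C)/(2*(1 + L)))
y(I, F) = 2*I
R = -15/2 (R = (-2 - 4)*((1 + 4)/(2*(1 + 1))) = -3*5/2 = -6*5/4 = -15/2 ≈ -7.5000)
D(H) = -90 (D(H) = -15*6 = -15/2*12 = -90)
(D(-71) - 2815) + 12877 = (-90 - 2815) + 12877 = -2905 + 12877 = 9972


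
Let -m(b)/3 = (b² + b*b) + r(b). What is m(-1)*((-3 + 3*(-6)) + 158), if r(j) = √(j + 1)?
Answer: -822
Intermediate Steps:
r(j) = √(1 + j)
m(b) = -6*b² - 3*√(1 + b) (m(b) = -3*((b² + b*b) + √(1 + b)) = -3*((b² + b²) + √(1 + b)) = -3*(2*b² + √(1 + b)) = -3*(√(1 + b) + 2*b²) = -6*b² - 3*√(1 + b))
m(-1)*((-3 + 3*(-6)) + 158) = (-6*(-1)² - 3*√(1 - 1))*((-3 + 3*(-6)) + 158) = (-6*1 - 3*√0)*((-3 - 18) + 158) = (-6 - 3*0)*(-21 + 158) = (-6 + 0)*137 = -6*137 = -822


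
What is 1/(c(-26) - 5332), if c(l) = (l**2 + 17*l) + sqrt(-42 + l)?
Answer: -2549/12994836 - I*sqrt(17)/12994836 ≈ -0.00019615 - 3.1729e-7*I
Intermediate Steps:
c(l) = l**2 + sqrt(-42 + l) + 17*l
1/(c(-26) - 5332) = 1/(((-26)**2 + sqrt(-42 - 26) + 17*(-26)) - 5332) = 1/((676 + sqrt(-68) - 442) - 5332) = 1/((676 + 2*I*sqrt(17) - 442) - 5332) = 1/((234 + 2*I*sqrt(17)) - 5332) = 1/(-5098 + 2*I*sqrt(17))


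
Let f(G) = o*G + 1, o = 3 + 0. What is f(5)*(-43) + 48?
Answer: -640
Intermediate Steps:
o = 3
f(G) = 1 + 3*G (f(G) = 3*G + 1 = 1 + 3*G)
f(5)*(-43) + 48 = (1 + 3*5)*(-43) + 48 = (1 + 15)*(-43) + 48 = 16*(-43) + 48 = -688 + 48 = -640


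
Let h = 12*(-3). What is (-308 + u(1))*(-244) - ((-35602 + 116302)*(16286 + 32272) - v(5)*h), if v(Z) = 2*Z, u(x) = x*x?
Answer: -3918556052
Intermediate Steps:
u(x) = x²
h = -36
(-308 + u(1))*(-244) - ((-35602 + 116302)*(16286 + 32272) - v(5)*h) = (-308 + 1²)*(-244) - ((-35602 + 116302)*(16286 + 32272) - 2*5*(-36)) = (-308 + 1)*(-244) - (80700*48558 - 10*(-36)) = -307*(-244) - (3918630600 - 1*(-360)) = 74908 - (3918630600 + 360) = 74908 - 1*3918630960 = 74908 - 3918630960 = -3918556052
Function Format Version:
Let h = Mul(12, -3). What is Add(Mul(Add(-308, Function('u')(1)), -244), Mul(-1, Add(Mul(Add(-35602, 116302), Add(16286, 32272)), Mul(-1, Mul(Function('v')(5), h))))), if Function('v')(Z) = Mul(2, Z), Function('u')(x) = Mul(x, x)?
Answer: -3918556052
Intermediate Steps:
Function('u')(x) = Pow(x, 2)
h = -36
Add(Mul(Add(-308, Function('u')(1)), -244), Mul(-1, Add(Mul(Add(-35602, 116302), Add(16286, 32272)), Mul(-1, Mul(Function('v')(5), h))))) = Add(Mul(Add(-308, Pow(1, 2)), -244), Mul(-1, Add(Mul(Add(-35602, 116302), Add(16286, 32272)), Mul(-1, Mul(Mul(2, 5), -36))))) = Add(Mul(Add(-308, 1), -244), Mul(-1, Add(Mul(80700, 48558), Mul(-1, Mul(10, -36))))) = Add(Mul(-307, -244), Mul(-1, Add(3918630600, Mul(-1, -360)))) = Add(74908, Mul(-1, Add(3918630600, 360))) = Add(74908, Mul(-1, 3918630960)) = Add(74908, -3918630960) = -3918556052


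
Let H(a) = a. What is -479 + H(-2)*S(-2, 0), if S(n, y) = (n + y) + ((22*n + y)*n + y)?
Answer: -651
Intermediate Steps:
S(n, y) = n + 2*y + n*(y + 22*n) (S(n, y) = (n + y) + ((y + 22*n)*n + y) = (n + y) + (n*(y + 22*n) + y) = (n + y) + (y + n*(y + 22*n)) = n + 2*y + n*(y + 22*n))
-479 + H(-2)*S(-2, 0) = -479 - 2*(-2 + 2*0 + 22*(-2)² - 2*0) = -479 - 2*(-2 + 0 + 22*4 + 0) = -479 - 2*(-2 + 0 + 88 + 0) = -479 - 2*86 = -479 - 172 = -651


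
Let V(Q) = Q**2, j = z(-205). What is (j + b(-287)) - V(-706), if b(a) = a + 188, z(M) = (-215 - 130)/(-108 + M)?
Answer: -156041110/313 ≈ -4.9853e+5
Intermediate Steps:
z(M) = -345/(-108 + M)
b(a) = 188 + a
j = 345/313 (j = -345/(-108 - 205) = -345/(-313) = -345*(-1/313) = 345/313 ≈ 1.1022)
(j + b(-287)) - V(-706) = (345/313 + (188 - 287)) - 1*(-706)**2 = (345/313 - 99) - 1*498436 = -30642/313 - 498436 = -156041110/313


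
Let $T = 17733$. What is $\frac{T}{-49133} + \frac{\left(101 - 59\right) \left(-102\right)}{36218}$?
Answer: $- \frac{60909969}{127107071} \approx -0.4792$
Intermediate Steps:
$\frac{T}{-49133} + \frac{\left(101 - 59\right) \left(-102\right)}{36218} = \frac{17733}{-49133} + \frac{\left(101 - 59\right) \left(-102\right)}{36218} = 17733 \left(- \frac{1}{49133}\right) + 42 \left(-102\right) \frac{1}{36218} = - \frac{17733}{49133} - \frac{306}{2587} = - \frac{60909969}{127107071}$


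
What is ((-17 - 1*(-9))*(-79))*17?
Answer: 10744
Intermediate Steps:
((-17 - 1*(-9))*(-79))*17 = ((-17 + 9)*(-79))*17 = -8*(-79)*17 = 632*17 = 10744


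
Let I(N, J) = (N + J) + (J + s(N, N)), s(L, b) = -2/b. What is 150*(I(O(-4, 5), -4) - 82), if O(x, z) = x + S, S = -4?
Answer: -29325/2 ≈ -14663.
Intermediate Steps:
O(x, z) = -4 + x (O(x, z) = x - 4 = -4 + x)
I(N, J) = N - 2/N + 2*J (I(N, J) = (N + J) + (J - 2/N) = (J + N) + (J - 2/N) = N - 2/N + 2*J)
150*(I(O(-4, 5), -4) - 82) = 150*(((-4 - 4) - 2/(-4 - 4) + 2*(-4)) - 82) = 150*((-8 - 2/(-8) - 8) - 82) = 150*((-8 - 2*(-1/8) - 8) - 82) = 150*((-8 + 1/4 - 8) - 82) = 150*(-63/4 - 82) = 150*(-391/4) = -29325/2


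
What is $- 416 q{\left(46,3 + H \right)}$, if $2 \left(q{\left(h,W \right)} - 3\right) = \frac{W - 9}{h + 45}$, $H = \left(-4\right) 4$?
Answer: $- \frac{8384}{7} \approx -1197.7$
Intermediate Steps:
$H = -16$
$q{\left(h,W \right)} = 3 + \frac{-9 + W}{2 \left(45 + h\right)}$ ($q{\left(h,W \right)} = 3 + \frac{\left(W - 9\right) \frac{1}{h + 45}}{2} = 3 + \frac{\left(-9 + W\right) \frac{1}{45 + h}}{2} = 3 + \frac{\frac{1}{45 + h} \left(-9 + W\right)}{2} = 3 + \frac{-9 + W}{2 \left(45 + h\right)}$)
$- 416 q{\left(46,3 + H \right)} = - 416 \frac{261 + \left(3 - 16\right) + 6 \cdot 46}{2 \left(45 + 46\right)} = - 416 \frac{261 - 13 + 276}{2 \cdot 91} = - 416 \cdot \frac{1}{2} \cdot \frac{1}{91} \cdot 524 = \left(-416\right) \frac{262}{91} = - \frac{8384}{7}$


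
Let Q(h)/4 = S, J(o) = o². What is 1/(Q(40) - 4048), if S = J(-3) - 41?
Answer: -1/4176 ≈ -0.00023946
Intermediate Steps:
S = -32 (S = (-3)² - 41 = 9 - 41 = -32)
Q(h) = -128 (Q(h) = 4*(-32) = -128)
1/(Q(40) - 4048) = 1/(-128 - 4048) = 1/(-4176) = -1/4176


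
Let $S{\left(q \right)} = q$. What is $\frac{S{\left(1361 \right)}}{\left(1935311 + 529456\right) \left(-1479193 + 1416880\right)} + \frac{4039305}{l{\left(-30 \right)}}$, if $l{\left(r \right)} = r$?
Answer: $- \frac{41358989489584099}{307174052142} \approx -1.3464 \cdot 10^{5}$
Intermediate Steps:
$\frac{S{\left(1361 \right)}}{\left(1935311 + 529456\right) \left(-1479193 + 1416880\right)} + \frac{4039305}{l{\left(-30 \right)}} = \frac{1361}{\left(1935311 + 529456\right) \left(-1479193 + 1416880\right)} + \frac{4039305}{-30} = \frac{1361}{2464767 \left(-62313\right)} + 4039305 \left(- \frac{1}{30}\right) = \frac{1361}{-153587026071} - \frac{269287}{2} = 1361 \left(- \frac{1}{153587026071}\right) - \frac{269287}{2} = - \frac{1361}{153587026071} - \frac{269287}{2} = - \frac{41358989489584099}{307174052142}$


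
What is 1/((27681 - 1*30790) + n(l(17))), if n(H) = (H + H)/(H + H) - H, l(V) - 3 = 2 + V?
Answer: -1/3130 ≈ -0.00031949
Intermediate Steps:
l(V) = 5 + V (l(V) = 3 + (2 + V) = 5 + V)
n(H) = 1 - H (n(H) = (2*H)/((2*H)) - H = (2*H)*(1/(2*H)) - H = 1 - H)
1/((27681 - 1*30790) + n(l(17))) = 1/((27681 - 1*30790) + (1 - (5 + 17))) = 1/((27681 - 30790) + (1 - 1*22)) = 1/(-3109 + (1 - 22)) = 1/(-3109 - 21) = 1/(-3130) = -1/3130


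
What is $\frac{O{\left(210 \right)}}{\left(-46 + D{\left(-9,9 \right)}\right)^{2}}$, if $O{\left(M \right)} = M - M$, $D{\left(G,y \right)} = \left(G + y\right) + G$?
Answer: $0$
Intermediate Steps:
$D{\left(G,y \right)} = y + 2 G$
$O{\left(M \right)} = 0$
$\frac{O{\left(210 \right)}}{\left(-46 + D{\left(-9,9 \right)}\right)^{2}} = \frac{0}{\left(-46 + \left(9 + 2 \left(-9\right)\right)\right)^{2}} = \frac{0}{\left(-46 + \left(9 - 18\right)\right)^{2}} = \frac{0}{\left(-46 - 9\right)^{2}} = \frac{0}{\left(-55\right)^{2}} = \frac{0}{3025} = 0 \cdot \frac{1}{3025} = 0$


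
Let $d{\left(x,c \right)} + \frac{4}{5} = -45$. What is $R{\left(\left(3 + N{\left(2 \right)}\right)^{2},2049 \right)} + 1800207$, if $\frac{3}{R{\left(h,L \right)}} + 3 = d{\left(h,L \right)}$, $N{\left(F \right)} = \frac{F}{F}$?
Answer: $\frac{439250493}{244} \approx 1.8002 \cdot 10^{6}$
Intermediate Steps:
$d{\left(x,c \right)} = - \frac{229}{5}$ ($d{\left(x,c \right)} = - \frac{4}{5} - 45 = - \frac{229}{5}$)
$N{\left(F \right)} = 1$
$R{\left(h,L \right)} = - \frac{15}{244}$ ($R{\left(h,L \right)} = \frac{3}{-3 - \frac{229}{5}} = \frac{3}{- \frac{244}{5}} = 3 \left(- \frac{5}{244}\right) = - \frac{15}{244}$)
$R{\left(\left(3 + N{\left(2 \right)}\right)^{2},2049 \right)} + 1800207 = - \frac{15}{244} + 1800207 = \frac{439250493}{244}$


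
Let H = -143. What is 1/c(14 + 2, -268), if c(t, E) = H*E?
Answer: 1/38324 ≈ 2.6093e-5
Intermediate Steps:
c(t, E) = -143*E
1/c(14 + 2, -268) = 1/(-143*(-268)) = 1/38324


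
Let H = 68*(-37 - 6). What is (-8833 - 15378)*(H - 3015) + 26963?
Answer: 143816092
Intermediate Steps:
H = -2924 (H = 68*(-43) = -2924)
(-8833 - 15378)*(H - 3015) + 26963 = (-8833 - 15378)*(-2924 - 3015) + 26963 = -24211*(-5939) + 26963 = 143789129 + 26963 = 143816092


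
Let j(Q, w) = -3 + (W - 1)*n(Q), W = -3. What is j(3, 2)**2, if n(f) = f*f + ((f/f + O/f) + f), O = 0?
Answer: 3025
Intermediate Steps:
n(f) = 1 + f + f**2 (n(f) = f*f + ((f/f + 0/f) + f) = f**2 + ((1 + 0) + f) = f**2 + (1 + f) = 1 + f + f**2)
j(Q, w) = -7 - 4*Q - 4*Q**2 (j(Q, w) = -3 + (-3 - 1)*(1 + Q + Q**2) = -3 - 4*(1 + Q + Q**2) = -3 + (-4 - 4*Q - 4*Q**2) = -7 - 4*Q - 4*Q**2)
j(3, 2)**2 = (-7 - 4*3 - 4*3**2)**2 = (-7 - 12 - 4*9)**2 = (-7 - 12 - 36)**2 = (-55)**2 = 3025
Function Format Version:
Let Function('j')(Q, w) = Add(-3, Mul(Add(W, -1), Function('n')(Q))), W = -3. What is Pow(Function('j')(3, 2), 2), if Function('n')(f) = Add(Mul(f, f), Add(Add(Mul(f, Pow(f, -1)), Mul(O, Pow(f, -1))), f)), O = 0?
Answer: 3025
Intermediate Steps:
Function('n')(f) = Add(1, f, Pow(f, 2)) (Function('n')(f) = Add(Mul(f, f), Add(Add(Mul(f, Pow(f, -1)), Mul(0, Pow(f, -1))), f)) = Add(Pow(f, 2), Add(Add(1, 0), f)) = Add(Pow(f, 2), Add(1, f)) = Add(1, f, Pow(f, 2)))
Function('j')(Q, w) = Add(-7, Mul(-4, Q), Mul(-4, Pow(Q, 2))) (Function('j')(Q, w) = Add(-3, Mul(Add(-3, -1), Add(1, Q, Pow(Q, 2)))) = Add(-3, Mul(-4, Add(1, Q, Pow(Q, 2)))) = Add(-3, Add(-4, Mul(-4, Q), Mul(-4, Pow(Q, 2)))) = Add(-7, Mul(-4, Q), Mul(-4, Pow(Q, 2))))
Pow(Function('j')(3, 2), 2) = Pow(Add(-7, Mul(-4, 3), Mul(-4, Pow(3, 2))), 2) = Pow(Add(-7, -12, Mul(-4, 9)), 2) = Pow(Add(-7, -12, -36), 2) = Pow(-55, 2) = 3025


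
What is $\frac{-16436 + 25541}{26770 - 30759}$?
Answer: $- \frac{9105}{3989} \approx -2.2825$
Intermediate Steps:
$\frac{-16436 + 25541}{26770 - 30759} = \frac{9105}{-3989} = 9105 \left(- \frac{1}{3989}\right) = - \frac{9105}{3989}$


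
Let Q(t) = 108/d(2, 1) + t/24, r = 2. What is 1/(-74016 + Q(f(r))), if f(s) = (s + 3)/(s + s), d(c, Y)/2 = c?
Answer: -96/7102939 ≈ -1.3516e-5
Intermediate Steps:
d(c, Y) = 2*c
f(s) = (3 + s)/(2*s) (f(s) = (3 + s)/((2*s)) = (3 + s)*(1/(2*s)) = (3 + s)/(2*s))
Q(t) = 27 + t/24 (Q(t) = 108/((2*2)) + t/24 = 108/4 + t*(1/24) = 108*(¼) + t/24 = 27 + t/24)
1/(-74016 + Q(f(r))) = 1/(-74016 + (27 + ((½)*(3 + 2)/2)/24)) = 1/(-74016 + (27 + ((½)*(½)*5)/24)) = 1/(-74016 + (27 + (1/24)*(5/4))) = 1/(-74016 + (27 + 5/96)) = 1/(-74016 + 2597/96) = 1/(-7102939/96) = -96/7102939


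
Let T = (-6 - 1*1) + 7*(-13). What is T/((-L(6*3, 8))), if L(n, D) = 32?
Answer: 49/16 ≈ 3.0625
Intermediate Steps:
T = -98 (T = (-6 - 1) - 91 = -7 - 91 = -98)
T/((-L(6*3, 8))) = -98/((-1*32)) = -98/(-32) = -98*(-1/32) = 49/16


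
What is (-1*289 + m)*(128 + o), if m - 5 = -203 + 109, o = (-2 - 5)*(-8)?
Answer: -69552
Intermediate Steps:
o = 56 (o = -7*(-8) = 56)
m = -89 (m = 5 + (-203 + 109) = 5 - 94 = -89)
(-1*289 + m)*(128 + o) = (-1*289 - 89)*(128 + 56) = (-289 - 89)*184 = -378*184 = -69552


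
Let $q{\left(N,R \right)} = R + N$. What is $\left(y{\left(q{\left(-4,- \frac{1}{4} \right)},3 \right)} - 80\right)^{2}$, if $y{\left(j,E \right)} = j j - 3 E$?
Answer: $\frac{1288225}{256} \approx 5032.1$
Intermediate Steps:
$q{\left(N,R \right)} = N + R$
$y{\left(j,E \right)} = j^{2} - 3 E$
$\left(y{\left(q{\left(-4,- \frac{1}{4} \right)},3 \right)} - 80\right)^{2} = \left(\left(\left(-4 - \frac{1}{4}\right)^{2} - 9\right) - 80\right)^{2} = \left(\left(\left(- \frac{17}{4}\right)^{2} - 9\right) - 80\right)^{2} = \left(\left(\frac{289}{16} - 9\right) - 80\right)^{2} = \left(\frac{145}{16} - 80\right)^{2} = \left(- \frac{1135}{16}\right)^{2} = \frac{1288225}{256}$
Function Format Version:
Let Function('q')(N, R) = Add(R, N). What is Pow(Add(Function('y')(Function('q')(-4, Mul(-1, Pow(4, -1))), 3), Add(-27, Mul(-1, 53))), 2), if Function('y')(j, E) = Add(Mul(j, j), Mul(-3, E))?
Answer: Rational(1288225, 256) ≈ 5032.1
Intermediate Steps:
Function('q')(N, R) = Add(N, R)
Function('y')(j, E) = Add(Pow(j, 2), Mul(-3, E))
Pow(Add(Function('y')(Function('q')(-4, Mul(-1, Pow(4, -1))), 3), Add(-27, Mul(-1, 53))), 2) = Pow(Add(Add(Pow(Add(-4, Mul(-1, Pow(4, -1))), 2), Mul(-3, 3)), Add(-27, Mul(-1, 53))), 2) = Pow(Add(Add(Pow(Add(-4, Mul(-1, Rational(1, 4))), 2), -9), Add(-27, -53)), 2) = Pow(Add(Add(Pow(Add(-4, Rational(-1, 4)), 2), -9), -80), 2) = Pow(Add(Add(Pow(Rational(-17, 4), 2), -9), -80), 2) = Pow(Add(Add(Rational(289, 16), -9), -80), 2) = Pow(Add(Rational(145, 16), -80), 2) = Pow(Rational(-1135, 16), 2) = Rational(1288225, 256)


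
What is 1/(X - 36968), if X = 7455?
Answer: -1/29513 ≈ -3.3883e-5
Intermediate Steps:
1/(X - 36968) = 1/(7455 - 36968) = 1/(-29513) = -1/29513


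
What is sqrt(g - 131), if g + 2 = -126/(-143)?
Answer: I*sqrt(2701699)/143 ≈ 11.494*I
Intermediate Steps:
g = -160/143 (g = -2 - 126/(-143) = -2 - 126*(-1/143) = -2 + 126/143 = -160/143 ≈ -1.1189)
sqrt(g - 131) = sqrt(-160/143 - 131) = sqrt(-18893/143) = I*sqrt(2701699)/143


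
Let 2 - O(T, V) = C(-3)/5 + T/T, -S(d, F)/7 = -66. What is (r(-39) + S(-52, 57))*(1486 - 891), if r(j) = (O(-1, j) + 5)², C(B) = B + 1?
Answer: 1496306/5 ≈ 2.9926e+5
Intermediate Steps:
C(B) = 1 + B
S(d, F) = 462 (S(d, F) = -7*(-66) = 462)
O(T, V) = 7/5 (O(T, V) = 2 - ((1 - 3)/5 + T/T) = 2 - (-2*⅕ + 1) = 2 - (-⅖ + 1) = 2 - 1*⅗ = 2 - ⅗ = 7/5)
r(j) = 1024/25 (r(j) = (7/5 + 5)² = (32/5)² = 1024/25)
(r(-39) + S(-52, 57))*(1486 - 891) = (1024/25 + 462)*(1486 - 891) = (12574/25)*595 = 1496306/5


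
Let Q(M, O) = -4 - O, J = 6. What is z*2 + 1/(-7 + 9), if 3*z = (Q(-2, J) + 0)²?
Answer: 403/6 ≈ 67.167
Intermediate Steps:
z = 100/3 (z = ((-4 - 1*6) + 0)²/3 = ((-4 - 6) + 0)²/3 = (-10 + 0)²/3 = (⅓)*(-10)² = (⅓)*100 = 100/3 ≈ 33.333)
z*2 + 1/(-7 + 9) = (100/3)*2 + 1/(-7 + 9) = 200/3 + 1/2 = 200/3 + ½ = 403/6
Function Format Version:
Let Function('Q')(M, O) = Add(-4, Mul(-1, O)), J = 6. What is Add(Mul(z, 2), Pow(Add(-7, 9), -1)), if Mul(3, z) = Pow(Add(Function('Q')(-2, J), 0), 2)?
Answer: Rational(403, 6) ≈ 67.167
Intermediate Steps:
z = Rational(100, 3) (z = Mul(Rational(1, 3), Pow(Add(Add(-4, Mul(-1, 6)), 0), 2)) = Mul(Rational(1, 3), Pow(Add(Add(-4, -6), 0), 2)) = Mul(Rational(1, 3), Pow(Add(-10, 0), 2)) = Mul(Rational(1, 3), Pow(-10, 2)) = Mul(Rational(1, 3), 100) = Rational(100, 3) ≈ 33.333)
Add(Mul(z, 2), Pow(Add(-7, 9), -1)) = Add(Mul(Rational(100, 3), 2), Pow(Add(-7, 9), -1)) = Add(Rational(200, 3), Pow(2, -1)) = Add(Rational(200, 3), Rational(1, 2)) = Rational(403, 6)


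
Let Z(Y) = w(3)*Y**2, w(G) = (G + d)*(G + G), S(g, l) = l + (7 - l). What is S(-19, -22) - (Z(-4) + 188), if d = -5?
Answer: 11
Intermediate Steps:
S(g, l) = 7
w(G) = 2*G*(-5 + G) (w(G) = (G - 5)*(G + G) = (-5 + G)*(2*G) = 2*G*(-5 + G))
Z(Y) = -12*Y**2 (Z(Y) = (2*3*(-5 + 3))*Y**2 = (2*3*(-2))*Y**2 = -12*Y**2)
S(-19, -22) - (Z(-4) + 188) = 7 - (-12*(-4)**2 + 188) = 7 - (-12*16 + 188) = 7 - (-192 + 188) = 7 - 1*(-4) = 7 + 4 = 11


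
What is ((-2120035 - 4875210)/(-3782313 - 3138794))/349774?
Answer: 148835/51506878294 ≈ 2.8896e-6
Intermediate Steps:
((-2120035 - 4875210)/(-3782313 - 3138794))/349774 = -6995245/(-6921107)*(1/349774) = -6995245*(-1/6921107)*(1/349774) = (6995245/6921107)*(1/349774) = 148835/51506878294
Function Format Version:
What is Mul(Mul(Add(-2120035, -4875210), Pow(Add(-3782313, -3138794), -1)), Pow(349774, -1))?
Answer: Rational(148835, 51506878294) ≈ 2.8896e-6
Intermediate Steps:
Mul(Mul(Add(-2120035, -4875210), Pow(Add(-3782313, -3138794), -1)), Pow(349774, -1)) = Mul(Mul(-6995245, Pow(-6921107, -1)), Rational(1, 349774)) = Mul(Mul(-6995245, Rational(-1, 6921107)), Rational(1, 349774)) = Mul(Rational(6995245, 6921107), Rational(1, 349774)) = Rational(148835, 51506878294)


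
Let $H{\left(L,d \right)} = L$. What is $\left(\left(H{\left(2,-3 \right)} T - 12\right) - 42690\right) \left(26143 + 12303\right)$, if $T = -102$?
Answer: $-1649564076$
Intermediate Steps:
$\left(\left(H{\left(2,-3 \right)} T - 12\right) - 42690\right) \left(26143 + 12303\right) = \left(\left(2 \left(-102\right) - 12\right) - 42690\right) \left(26143 + 12303\right) = \left(\left(-204 - 12\right) - 42690\right) 38446 = \left(-216 - 42690\right) 38446 = \left(-42906\right) 38446 = -1649564076$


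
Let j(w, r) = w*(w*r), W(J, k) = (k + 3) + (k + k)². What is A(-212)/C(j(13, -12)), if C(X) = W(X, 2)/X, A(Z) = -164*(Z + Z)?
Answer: -47006336/7 ≈ -6.7152e+6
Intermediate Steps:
A(Z) = -328*Z
W(J, k) = 3 + k + 4*k² (W(J, k) = (3 + k) + (2*k)² = (3 + k) + 4*k² = 3 + k + 4*k²)
j(w, r) = r*w² (j(w, r) = w*(r*w) = r*w²)
C(X) = 21/X (C(X) = (3 + 2 + 4*2²)/X = (3 + 2 + 4*4)/X = (3 + 2 + 16)/X = 21/X)
A(-212)/C(j(13, -12)) = (-328*(-212))/((21/((-12*13²)))) = 69536/((21/((-12*169)))) = 69536/((21/(-2028))) = 69536/((21*(-1/2028))) = 69536/(-7/676) = 69536*(-676/7) = -47006336/7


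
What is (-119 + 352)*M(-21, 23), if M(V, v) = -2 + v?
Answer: 4893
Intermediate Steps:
(-119 + 352)*M(-21, 23) = (-119 + 352)*(-2 + 23) = 233*21 = 4893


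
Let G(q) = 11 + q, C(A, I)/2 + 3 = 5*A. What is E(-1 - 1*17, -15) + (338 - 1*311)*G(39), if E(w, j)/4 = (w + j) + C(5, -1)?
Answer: 1394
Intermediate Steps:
C(A, I) = -6 + 10*A (C(A, I) = -6 + 2*(5*A) = -6 + 10*A)
E(w, j) = 176 + 4*j + 4*w (E(w, j) = 4*((w + j) + (-6 + 10*5)) = 4*((j + w) + (-6 + 50)) = 4*((j + w) + 44) = 4*(44 + j + w) = 176 + 4*j + 4*w)
E(-1 - 1*17, -15) + (338 - 1*311)*G(39) = (176 + 4*(-15) + 4*(-1 - 1*17)) + (338 - 1*311)*(11 + 39) = (176 - 60 + 4*(-1 - 17)) + (338 - 311)*50 = (176 - 60 + 4*(-18)) + 27*50 = (176 - 60 - 72) + 1350 = 44 + 1350 = 1394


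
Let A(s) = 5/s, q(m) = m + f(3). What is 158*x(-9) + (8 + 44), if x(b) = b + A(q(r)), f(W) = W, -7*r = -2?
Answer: -25980/23 ≈ -1129.6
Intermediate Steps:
r = 2/7 (r = -⅐*(-2) = 2/7 ≈ 0.28571)
q(m) = 3 + m (q(m) = m + 3 = 3 + m)
x(b) = 35/23 + b (x(b) = b + 5/(3 + 2/7) = b + 5/(23/7) = b + 5*(7/23) = b + 35/23 = 35/23 + b)
158*x(-9) + (8 + 44) = 158*(35/23 - 9) + (8 + 44) = 158*(-172/23) + 52 = -27176/23 + 52 = -25980/23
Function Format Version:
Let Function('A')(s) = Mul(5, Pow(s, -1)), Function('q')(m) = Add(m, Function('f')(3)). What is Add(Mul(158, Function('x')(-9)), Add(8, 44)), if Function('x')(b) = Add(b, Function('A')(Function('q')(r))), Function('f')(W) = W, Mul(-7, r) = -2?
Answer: Rational(-25980, 23) ≈ -1129.6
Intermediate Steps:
r = Rational(2, 7) (r = Mul(Rational(-1, 7), -2) = Rational(2, 7) ≈ 0.28571)
Function('q')(m) = Add(3, m) (Function('q')(m) = Add(m, 3) = Add(3, m))
Function('x')(b) = Add(Rational(35, 23), b) (Function('x')(b) = Add(b, Mul(5, Pow(Add(3, Rational(2, 7)), -1))) = Add(b, Mul(5, Pow(Rational(23, 7), -1))) = Add(b, Mul(5, Rational(7, 23))) = Add(b, Rational(35, 23)) = Add(Rational(35, 23), b))
Add(Mul(158, Function('x')(-9)), Add(8, 44)) = Add(Mul(158, Add(Rational(35, 23), -9)), Add(8, 44)) = Add(Mul(158, Rational(-172, 23)), 52) = Add(Rational(-27176, 23), 52) = Rational(-25980, 23)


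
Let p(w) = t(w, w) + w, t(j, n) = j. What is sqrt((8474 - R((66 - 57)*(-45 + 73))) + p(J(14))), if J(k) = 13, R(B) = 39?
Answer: sqrt(8461) ≈ 91.984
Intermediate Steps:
p(w) = 2*w (p(w) = w + w = 2*w)
sqrt((8474 - R((66 - 57)*(-45 + 73))) + p(J(14))) = sqrt((8474 - 1*39) + 2*13) = sqrt((8474 - 39) + 26) = sqrt(8435 + 26) = sqrt(8461)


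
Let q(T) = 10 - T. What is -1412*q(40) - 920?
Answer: 41440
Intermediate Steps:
-1412*q(40) - 920 = -1412*(10 - 1*40) - 920 = -1412*(10 - 40) - 920 = -1412*(-30) - 920 = 42360 - 920 = 41440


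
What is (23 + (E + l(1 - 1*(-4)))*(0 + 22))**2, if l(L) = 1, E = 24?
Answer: 328329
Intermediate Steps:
(23 + (E + l(1 - 1*(-4)))*(0 + 22))**2 = (23 + (24 + 1)*(0 + 22))**2 = (23 + 25*22)**2 = (23 + 550)**2 = 573**2 = 328329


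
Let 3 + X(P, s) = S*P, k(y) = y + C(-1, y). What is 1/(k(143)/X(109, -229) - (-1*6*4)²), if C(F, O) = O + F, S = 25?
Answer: -2722/1567587 ≈ -0.0017364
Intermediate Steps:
C(F, O) = F + O
k(y) = -1 + 2*y (k(y) = y + (-1 + y) = -1 + 2*y)
X(P, s) = -3 + 25*P
1/(k(143)/X(109, -229) - (-1*6*4)²) = 1/((-1 + 2*143)/(-3 + 25*109) - (-1*6*4)²) = 1/((-1 + 286)/(-3 + 2725) - (-6*4)²) = 1/(285/2722 - 1*(-24)²) = 1/(285*(1/2722) - 1*576) = 1/(285/2722 - 576) = 1/(-1567587/2722) = -2722/1567587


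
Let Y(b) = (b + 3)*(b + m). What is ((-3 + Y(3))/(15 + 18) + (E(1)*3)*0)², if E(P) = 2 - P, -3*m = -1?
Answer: 289/1089 ≈ 0.26538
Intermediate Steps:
m = ⅓ (m = -⅓*(-1) = ⅓ ≈ 0.33333)
Y(b) = (3 + b)*(⅓ + b) (Y(b) = (b + 3)*(b + ⅓) = (3 + b)*(⅓ + b))
((-3 + Y(3))/(15 + 18) + (E(1)*3)*0)² = ((-3 + (1 + 3² + (10/3)*3))/(15 + 18) + ((2 - 1*1)*3)*0)² = ((-3 + (1 + 9 + 10))/33 + ((2 - 1)*3)*0)² = ((-3 + 20)*(1/33) + (1*3)*0)² = (17*(1/33) + 3*0)² = (17/33 + 0)² = (17/33)² = 289/1089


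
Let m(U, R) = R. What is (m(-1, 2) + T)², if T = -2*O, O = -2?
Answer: 36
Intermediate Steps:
T = 4 (T = -2*(-2) = 4)
(m(-1, 2) + T)² = (2 + 4)² = 6² = 36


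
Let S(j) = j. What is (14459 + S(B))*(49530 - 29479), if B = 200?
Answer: 293927609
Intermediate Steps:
(14459 + S(B))*(49530 - 29479) = (14459 + 200)*(49530 - 29479) = 14659*20051 = 293927609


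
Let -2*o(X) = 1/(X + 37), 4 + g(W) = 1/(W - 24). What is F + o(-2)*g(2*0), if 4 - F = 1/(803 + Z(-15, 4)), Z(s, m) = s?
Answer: 1342529/330960 ≈ 4.0565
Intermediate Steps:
g(W) = -4 + 1/(-24 + W) (g(W) = -4 + 1/(W - 24) = -4 + 1/(-24 + W))
o(X) = -1/(2*(37 + X)) (o(X) = -1/(2*(X + 37)) = -1/(2*(37 + X)))
F = 3151/788 (F = 4 - 1/(803 - 15) = 4 - 1/788 = 3151/788 ≈ 3.9987)
F + o(-2)*g(2*0) = 3151/788 + (-1/(74 + 2*(-2)))*((97 - 8*0)/(-24 + 2*0)) = 3151/788 + (-1/(74 - 4))*((97 - 4*0)/(-24 + 0)) = 3151/788 + (-1/70)*((97 + 0)/(-24)) = 3151/788 + (-1*1/70)*(-1/24*97) = 3151/788 - 1/70*(-97/24) = 3151/788 + 97/1680 = 1342529/330960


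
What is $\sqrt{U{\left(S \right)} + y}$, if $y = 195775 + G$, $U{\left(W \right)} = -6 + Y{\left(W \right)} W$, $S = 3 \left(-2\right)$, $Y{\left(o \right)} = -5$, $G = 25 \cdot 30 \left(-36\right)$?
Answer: $\sqrt{168799} \approx 410.85$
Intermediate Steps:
$G = -27000$ ($G = 750 \left(-36\right) = -27000$)
$S = -6$
$U{\left(W \right)} = -6 - 5 W$
$y = 168775$ ($y = 195775 - 27000 = 168775$)
$\sqrt{U{\left(S \right)} + y} = \sqrt{\left(-6 - -30\right) + 168775} = \sqrt{\left(-6 + 30\right) + 168775} = \sqrt{24 + 168775} = \sqrt{168799}$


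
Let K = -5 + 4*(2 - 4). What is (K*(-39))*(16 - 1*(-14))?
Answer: 15210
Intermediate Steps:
K = -13 (K = -5 + 4*(-2) = -5 - 8 = -13)
(K*(-39))*(16 - 1*(-14)) = (-13*(-39))*(16 - 1*(-14)) = 507*(16 + 14) = 507*30 = 15210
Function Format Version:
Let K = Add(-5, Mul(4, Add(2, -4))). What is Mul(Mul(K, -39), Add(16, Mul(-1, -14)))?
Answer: 15210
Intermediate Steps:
K = -13 (K = Add(-5, Mul(4, -2)) = Add(-5, -8) = -13)
Mul(Mul(K, -39), Add(16, Mul(-1, -14))) = Mul(Mul(-13, -39), Add(16, Mul(-1, -14))) = Mul(507, Add(16, 14)) = Mul(507, 30) = 15210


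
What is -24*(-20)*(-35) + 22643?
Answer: 5843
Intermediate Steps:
-24*(-20)*(-35) + 22643 = 480*(-35) + 22643 = -16800 + 22643 = 5843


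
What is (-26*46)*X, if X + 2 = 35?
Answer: -39468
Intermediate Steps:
X = 33 (X = -2 + 35 = 33)
(-26*46)*X = -26*46*33 = -1196*33 = -39468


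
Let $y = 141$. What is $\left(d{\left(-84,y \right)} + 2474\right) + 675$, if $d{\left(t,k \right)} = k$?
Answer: $3290$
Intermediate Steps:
$\left(d{\left(-84,y \right)} + 2474\right) + 675 = \left(141 + 2474\right) + 675 = 2615 + 675 = 3290$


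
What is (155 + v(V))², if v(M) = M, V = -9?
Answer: 21316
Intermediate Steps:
(155 + v(V))² = (155 - 9)² = 146² = 21316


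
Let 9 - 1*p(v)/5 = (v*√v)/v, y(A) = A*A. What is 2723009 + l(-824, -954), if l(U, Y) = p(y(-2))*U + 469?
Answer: 2694638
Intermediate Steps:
y(A) = A²
p(v) = 45 - 5*√v (p(v) = 45 - 5*v*√v/v = 45 - 5*v^(3/2)/v = 45 - 5*√v)
l(U, Y) = 469 + 35*U (l(U, Y) = (45 - 5*√((-2)²))*U + 469 = (45 - 5*√4)*U + 469 = (45 - 5*2)*U + 469 = (45 - 10)*U + 469 = 35*U + 469 = 469 + 35*U)
2723009 + l(-824, -954) = 2723009 + (469 + 35*(-824)) = 2723009 + (469 - 28840) = 2723009 - 28371 = 2694638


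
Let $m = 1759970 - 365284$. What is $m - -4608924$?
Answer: $6003610$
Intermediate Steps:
$m = 1394686$
$m - -4608924 = 1394686 - -4608924 = 1394686 + 4608924 = 6003610$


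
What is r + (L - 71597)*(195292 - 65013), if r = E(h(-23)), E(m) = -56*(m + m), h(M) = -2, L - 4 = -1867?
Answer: -9570295116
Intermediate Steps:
L = -1863 (L = 4 - 1867 = -1863)
E(m) = -112*m
r = 224 (r = -112*(-2) = 224)
r + (L - 71597)*(195292 - 65013) = 224 + (-1863 - 71597)*(195292 - 65013) = 224 - 73460*130279 = 224 - 9570295340 = -9570295116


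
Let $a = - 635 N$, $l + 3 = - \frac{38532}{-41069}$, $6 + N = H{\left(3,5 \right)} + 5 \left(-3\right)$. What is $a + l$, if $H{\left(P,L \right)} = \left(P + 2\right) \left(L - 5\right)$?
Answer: $\frac{547570440}{41069} \approx 13333.0$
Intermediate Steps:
$H{\left(P,L \right)} = \left(-5 + L\right) \left(2 + P\right)$ ($H{\left(P,L \right)} = \left(2 + P\right) \left(-5 + L\right) = \left(-5 + L\right) \left(2 + P\right)$)
$N = -21$ ($N = -6 + \left(\left(-10 - 15 + 2 \cdot 5 + 5 \cdot 3\right) + 5 \left(-3\right)\right) = -6 + \left(\left(-10 - 15 + 10 + 15\right) - 15\right) = -6 + \left(0 - 15\right) = -6 - 15 = -21$)
$l = - \frac{84675}{41069}$ ($l = -3 - \frac{38532}{-41069} = -3 - - \frac{38532}{41069} = -3 + \frac{38532}{41069} = - \frac{84675}{41069} \approx -2.0618$)
$a = 13335$ ($a = \left(-635\right) \left(-21\right) = 13335$)
$a + l = 13335 - \frac{84675}{41069} = \frac{547570440}{41069}$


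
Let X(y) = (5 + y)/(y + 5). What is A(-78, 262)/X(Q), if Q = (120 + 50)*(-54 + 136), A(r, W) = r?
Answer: -78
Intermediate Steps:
Q = 13940 (Q = 170*82 = 13940)
X(y) = 1 (X(y) = (5 + y)/(5 + y) = 1)
A(-78, 262)/X(Q) = -78/1 = -78*1 = -78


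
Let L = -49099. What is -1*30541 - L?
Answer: 18558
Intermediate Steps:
-1*30541 - L = -1*30541 - 1*(-49099) = -30541 + 49099 = 18558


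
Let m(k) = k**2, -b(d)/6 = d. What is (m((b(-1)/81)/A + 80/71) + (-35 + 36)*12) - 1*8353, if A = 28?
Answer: -6006922076483/720278244 ≈ -8339.7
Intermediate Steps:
b(d) = -6*d
(m((b(-1)/81)/A + 80/71) + (-35 + 36)*12) - 1*8353 = (((-6*(-1)/81)/28 + 80/71)**2 + (-35 + 36)*12) - 1*8353 = (((6*(1/81))*(1/28) + 80*(1/71))**2 + 1*12) - 8353 = (((2/27)*(1/28) + 80/71)**2 + 12) - 8353 = ((1/378 + 80/71)**2 + 12) - 8353 = ((30311/26838)**2 + 12) - 8353 = (918756721/720278244 + 12) - 8353 = 9562095649/720278244 - 8353 = -6006922076483/720278244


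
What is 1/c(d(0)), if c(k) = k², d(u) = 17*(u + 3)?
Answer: 1/2601 ≈ 0.00038447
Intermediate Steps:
d(u) = 51 + 17*u (d(u) = 17*(3 + u) = 51 + 17*u)
1/c(d(0)) = 1/((51 + 17*0)²) = 1/((51 + 0)²) = 1/(51²) = 1/2601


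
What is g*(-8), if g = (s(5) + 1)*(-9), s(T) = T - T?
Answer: 72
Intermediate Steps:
s(T) = 0
g = -9 (g = (0 + 1)*(-9) = 1*(-9) = -9)
g*(-8) = -9*(-8) = 72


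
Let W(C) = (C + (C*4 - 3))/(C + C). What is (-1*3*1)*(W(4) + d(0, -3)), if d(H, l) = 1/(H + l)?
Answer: -43/8 ≈ -5.3750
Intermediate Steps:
W(C) = (-3 + 5*C)/(2*C) (W(C) = (C + (4*C - 3))/((2*C)) = (C + (-3 + 4*C))*(1/(2*C)) = (-3 + 5*C)*(1/(2*C)) = (-3 + 5*C)/(2*C))
(-1*3*1)*(W(4) + d(0, -3)) = (-1*3*1)*((½)*(-3 + 5*4)/4 + 1/(0 - 3)) = (-3*1)*((½)*(¼)*(-3 + 20) + 1/(-3)) = -3*((½)*(¼)*17 - ⅓) = -3*(17/8 - ⅓) = -3*43/24 = -43/8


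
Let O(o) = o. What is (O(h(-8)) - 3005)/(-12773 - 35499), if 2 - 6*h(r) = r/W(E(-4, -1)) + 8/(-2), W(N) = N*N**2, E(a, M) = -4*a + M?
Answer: 3801937/61094250 ≈ 0.062231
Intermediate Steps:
E(a, M) = M - 4*a
W(N) = N**3
h(r) = 1 - r/20250 (h(r) = 1/3 - (r/((-1 - 4*(-4))**3) + 8/(-2))/6 = 1/3 - (r/((-1 + 16)**3) + 8*(-1/2))/6 = 1/3 - (r/(15**3) - 4)/6 = 1/3 - (r/3375 - 4)/6 = 1/3 - (-4 + r/3375)/6 = 1/3 + (2/3 - r/20250) = 1 - r/20250)
(O(h(-8)) - 3005)/(-12773 - 35499) = ((1 - 1/20250*(-8)) - 3005)/(-12773 - 35499) = ((1 + 4/10125) - 3005)/(-48272) = (10129/10125 - 3005)*(-1/48272) = -30415496/10125*(-1/48272) = 3801937/61094250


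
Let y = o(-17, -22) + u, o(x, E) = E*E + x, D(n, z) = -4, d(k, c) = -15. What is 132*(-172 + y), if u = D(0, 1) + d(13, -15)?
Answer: 36432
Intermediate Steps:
o(x, E) = x + E² (o(x, E) = E² + x = x + E²)
u = -19 (u = -4 - 15 = -19)
y = 448 (y = (-17 + (-22)²) - 19 = (-17 + 484) - 19 = 467 - 19 = 448)
132*(-172 + y) = 132*(-172 + 448) = 132*276 = 36432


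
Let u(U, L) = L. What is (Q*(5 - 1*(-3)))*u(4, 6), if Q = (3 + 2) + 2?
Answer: 336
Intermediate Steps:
Q = 7 (Q = 5 + 2 = 7)
(Q*(5 - 1*(-3)))*u(4, 6) = (7*(5 - 1*(-3)))*6 = (7*(5 + 3))*6 = (7*8)*6 = 56*6 = 336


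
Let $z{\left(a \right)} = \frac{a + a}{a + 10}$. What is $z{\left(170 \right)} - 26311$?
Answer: $- \frac{236782}{9} \approx -26309.0$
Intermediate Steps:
$z{\left(a \right)} = \frac{2 a}{10 + a}$
$z{\left(170 \right)} - 26311 = 2 \cdot 170 \frac{1}{10 + 170} - 26311 = 2 \cdot 170 \cdot \frac{1}{180} - 26311 = \frac{17}{9} - 26311 = - \frac{236782}{9}$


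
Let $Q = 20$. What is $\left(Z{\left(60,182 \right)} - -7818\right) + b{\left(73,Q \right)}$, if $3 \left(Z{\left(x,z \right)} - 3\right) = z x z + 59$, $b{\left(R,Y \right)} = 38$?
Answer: $\frac{2011076}{3} \approx 6.7036 \cdot 10^{5}$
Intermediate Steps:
$Z{\left(x,z \right)} = \frac{68}{3} + \frac{x z^{2}}{3}$ ($Z{\left(x,z \right)} = 3 + \frac{z x z + 59}{3} = 3 + \frac{x z z + 59}{3} = 3 + \frac{x z^{2} + 59}{3} = 3 + \frac{59 + x z^{2}}{3} = 3 + \left(\frac{59}{3} + \frac{x z^{2}}{3}\right) = \frac{68}{3} + \frac{x z^{2}}{3}$)
$\left(Z{\left(60,182 \right)} - -7818\right) + b{\left(73,Q \right)} = \left(\left(\frac{68}{3} + \frac{1}{3} \cdot 60 \cdot 182^{2}\right) - -7818\right) + 38 = \left(\left(\frac{68}{3} + \frac{1}{3} \cdot 60 \cdot 33124\right) + 7818\right) + 38 = \left(\left(\frac{68}{3} + 662480\right) + 7818\right) + 38 = \left(\frac{1987508}{3} + 7818\right) + 38 = \frac{2010962}{3} + 38 = \frac{2011076}{3}$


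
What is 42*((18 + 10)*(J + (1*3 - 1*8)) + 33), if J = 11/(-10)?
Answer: -28938/5 ≈ -5787.6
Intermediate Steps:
J = -11/10 (J = 11*(-⅒) = -11/10 ≈ -1.1000)
42*((18 + 10)*(J + (1*3 - 1*8)) + 33) = 42*((18 + 10)*(-11/10 + (1*3 - 1*8)) + 33) = 42*(28*(-11/10 + (3 - 8)) + 33) = 42*(28*(-11/10 - 5) + 33) = 42*(28*(-61/10) + 33) = 42*(-854/5 + 33) = 42*(-689/5) = -28938/5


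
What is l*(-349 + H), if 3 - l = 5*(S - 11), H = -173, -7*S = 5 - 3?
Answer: -217152/7 ≈ -31022.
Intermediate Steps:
S = -2/7 (S = -(5 - 3)/7 = -⅐*2 = -2/7 ≈ -0.28571)
l = 416/7 (l = 3 - 5*(-2/7 - 11) = 3 - 5*(-79)/7 = 3 - 1*(-395/7) = 3 + 395/7 = 416/7 ≈ 59.429)
l*(-349 + H) = 416*(-349 - 173)/7 = (416/7)*(-522) = -217152/7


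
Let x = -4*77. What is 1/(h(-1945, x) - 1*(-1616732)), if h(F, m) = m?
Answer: 1/1616424 ≈ 6.1865e-7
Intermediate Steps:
x = -308
1/(h(-1945, x) - 1*(-1616732)) = 1/(-308 - 1*(-1616732)) = 1/(-308 + 1616732) = 1/1616424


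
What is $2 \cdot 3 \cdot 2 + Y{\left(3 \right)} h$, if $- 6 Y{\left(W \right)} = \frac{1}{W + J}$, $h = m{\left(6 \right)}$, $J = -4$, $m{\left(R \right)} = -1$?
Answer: $\frac{71}{6} \approx 11.833$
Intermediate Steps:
$h = -1$
$Y{\left(W \right)} = - \frac{1}{6 \left(-4 + W\right)}$ ($Y{\left(W \right)} = - \frac{1}{6 \left(W - 4\right)} = - \frac{1}{6 \left(-4 + W\right)}$)
$2 \cdot 3 \cdot 2 + Y{\left(3 \right)} h = 2 \cdot 3 \cdot 2 + - \frac{1}{-24 + 6 \cdot 3} \left(-1\right) = 6 \cdot 2 + - \frac{1}{-24 + 18} \left(-1\right) = 12 + - \frac{1}{-6} \left(-1\right) = 12 + \left(-1\right) \left(- \frac{1}{6}\right) \left(-1\right) = 12 + \frac{1}{6} \left(-1\right) = 12 - \frac{1}{6} = \frac{71}{6}$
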